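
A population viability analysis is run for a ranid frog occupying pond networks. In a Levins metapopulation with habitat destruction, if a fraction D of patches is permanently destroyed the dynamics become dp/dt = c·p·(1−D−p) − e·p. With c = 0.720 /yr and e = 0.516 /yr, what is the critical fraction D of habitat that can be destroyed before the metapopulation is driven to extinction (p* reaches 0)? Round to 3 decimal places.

The nontrivial equilibrium is p* = (1−D) − e/c; extinction occurs when this hits zero.
So D_crit = 1 − e/c = 1 − 0.516/0.720 = 1 − 0.7167 = 0.2833.
Note this equals the original equilibrium occupancy — the Levins extinction-debt result.

0.283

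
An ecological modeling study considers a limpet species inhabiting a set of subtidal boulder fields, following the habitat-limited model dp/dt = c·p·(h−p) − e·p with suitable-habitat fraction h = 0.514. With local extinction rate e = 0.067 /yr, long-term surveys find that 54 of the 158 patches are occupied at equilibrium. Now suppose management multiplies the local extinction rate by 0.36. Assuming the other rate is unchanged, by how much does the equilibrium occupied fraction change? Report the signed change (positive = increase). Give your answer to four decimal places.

Observed p* = 54/158 = 0.34177.
Balance c(h−p*) = e gives c = e/(0.514 − 0.34177) = 0.067/0.17223 = 0.38901.
New p* = 0.514 − e/c = 0.514 − 0.02412/0.38901 = 0.45200.
Δp* = 0.45200 − 0.34177 = +0.11023.

0.1102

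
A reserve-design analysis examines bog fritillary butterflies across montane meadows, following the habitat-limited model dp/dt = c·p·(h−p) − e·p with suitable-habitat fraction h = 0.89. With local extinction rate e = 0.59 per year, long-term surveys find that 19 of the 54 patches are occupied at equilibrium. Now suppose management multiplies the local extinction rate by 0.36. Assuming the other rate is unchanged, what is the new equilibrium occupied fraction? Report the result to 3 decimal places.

Observed p* = 19/54 = 0.35185.
Balance c(h−p*) = e gives c = e/(0.89 − 0.35185) = 0.59/0.53815 = 1.09635.
New p* = 0.89 − e/c = 0.89 − 0.21240/1.09635 = 0.69627.

0.696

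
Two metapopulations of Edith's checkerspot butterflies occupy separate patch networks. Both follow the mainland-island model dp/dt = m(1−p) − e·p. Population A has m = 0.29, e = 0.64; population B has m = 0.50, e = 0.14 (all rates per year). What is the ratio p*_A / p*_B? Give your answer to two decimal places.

A: p*_A = m/(m+e) = 0.29/0.9300 = 0.3118.
B: p*_B = 0.50/0.6400 = 0.7812.
p*_A / p*_B = 0.3118/0.7812 = 0.3991.

0.40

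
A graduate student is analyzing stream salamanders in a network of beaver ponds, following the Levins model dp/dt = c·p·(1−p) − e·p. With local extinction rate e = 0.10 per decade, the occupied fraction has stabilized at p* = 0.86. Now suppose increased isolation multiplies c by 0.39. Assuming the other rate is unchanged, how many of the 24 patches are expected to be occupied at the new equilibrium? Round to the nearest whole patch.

Balance c(1−p*) = e gives c = e/(1 − 0.86000) = 0.10/0.14000 = 0.71429.
New p* = 1 − e/c = 1 − 0.10000/0.27857 = 0.64102.
Expected occupied = 24 × 0.64102 = 15.38 ≈ 15.

15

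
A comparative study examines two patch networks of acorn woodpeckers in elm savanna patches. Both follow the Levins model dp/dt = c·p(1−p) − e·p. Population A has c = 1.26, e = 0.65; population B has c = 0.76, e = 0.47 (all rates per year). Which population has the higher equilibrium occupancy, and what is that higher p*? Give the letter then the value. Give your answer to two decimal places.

A: p*_A = 1 − 0.65/1.26 = 0.4841.
B: p*_B = 1 − 0.47/0.76 = 0.3816.
A is higher at 0.4841.

A, 0.48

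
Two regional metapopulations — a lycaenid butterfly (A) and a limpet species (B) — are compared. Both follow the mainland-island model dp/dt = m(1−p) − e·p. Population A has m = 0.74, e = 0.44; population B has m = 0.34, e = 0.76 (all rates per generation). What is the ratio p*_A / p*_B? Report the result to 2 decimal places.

2.03

A: p*_A = m/(m+e) = 0.74/1.1800 = 0.6271.
B: p*_B = 0.34/1.1000 = 0.3091.
p*_A / p*_B = 0.6271/0.3091 = 2.0289.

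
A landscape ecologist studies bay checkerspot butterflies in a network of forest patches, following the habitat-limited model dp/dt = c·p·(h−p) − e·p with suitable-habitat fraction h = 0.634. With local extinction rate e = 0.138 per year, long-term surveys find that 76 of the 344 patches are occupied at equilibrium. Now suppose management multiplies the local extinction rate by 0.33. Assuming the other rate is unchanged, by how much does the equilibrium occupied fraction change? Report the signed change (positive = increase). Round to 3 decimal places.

Observed p* = 76/344 = 0.22093.
Balance c(h−p*) = e gives c = e/(0.634 − 0.22093) = 0.138/0.41307 = 0.33408.
New p* = 0.634 − e/c = 0.634 − 0.04554/0.33408 = 0.49769.
Δp* = 0.49769 − 0.22093 = +0.27676.

0.277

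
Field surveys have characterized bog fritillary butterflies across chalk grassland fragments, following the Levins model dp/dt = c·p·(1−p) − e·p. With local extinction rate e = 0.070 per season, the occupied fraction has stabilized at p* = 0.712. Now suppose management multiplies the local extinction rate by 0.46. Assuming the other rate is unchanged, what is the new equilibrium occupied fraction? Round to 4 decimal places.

0.8675

Balance c(1−p*) = e gives c = e/(1 − 0.71200) = 0.070/0.28800 = 0.24306.
New p* = 1 − e/c = 1 − 0.03220/0.24306 = 0.86752.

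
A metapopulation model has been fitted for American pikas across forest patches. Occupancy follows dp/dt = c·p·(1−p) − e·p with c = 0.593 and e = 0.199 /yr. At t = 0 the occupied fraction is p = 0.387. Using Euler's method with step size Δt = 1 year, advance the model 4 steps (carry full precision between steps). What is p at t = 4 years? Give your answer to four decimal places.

0.5910

Update rule: p ← p + [c·p·(1−p) − e·p]·Δt with Δt = 1.
t = 1: p = 0.38700 + (+0.06366) = 0.45066
t = 2: p = 0.45066 + (+0.05712) = 0.50779
t = 3: p = 0.50779 + (+0.04716) = 0.55495
t = 4: p = 0.55495 + (+0.03602) = 0.59098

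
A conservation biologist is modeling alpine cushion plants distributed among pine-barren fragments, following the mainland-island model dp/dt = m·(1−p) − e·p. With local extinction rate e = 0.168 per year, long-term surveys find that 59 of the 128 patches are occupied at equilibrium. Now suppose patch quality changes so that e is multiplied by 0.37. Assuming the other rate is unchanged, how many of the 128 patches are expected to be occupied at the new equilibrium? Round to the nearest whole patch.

89

Observed p* = 59/128 = 0.46094.
Balance m(1−p*) = e·p* gives m = e·p*/(1−p*) = 0.168×0.46094/0.53906 = 0.14365.
New p* = m/(m+e) = 0.14365/(0.14365+0.06216) = 0.69797.
Expected occupied = 128 × 0.69797 = 89.34 ≈ 89.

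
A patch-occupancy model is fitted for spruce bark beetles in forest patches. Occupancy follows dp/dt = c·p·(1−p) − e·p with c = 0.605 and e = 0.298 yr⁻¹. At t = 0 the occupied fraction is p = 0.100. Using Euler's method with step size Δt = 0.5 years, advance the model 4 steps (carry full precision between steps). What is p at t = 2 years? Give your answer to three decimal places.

0.156

Update rule: p ← p + [c·p·(1−p) − e·p]·Δt with Δt = 0.5.
p: 0.10000 → 0.11233  (Δp = +0.01232)
p: 0.11233 → 0.12575  (Δp = +0.01343)
p: 0.12575 → 0.14027  (Δp = +0.01452)
p: 0.14027 → 0.15585  (Δp = +0.01558)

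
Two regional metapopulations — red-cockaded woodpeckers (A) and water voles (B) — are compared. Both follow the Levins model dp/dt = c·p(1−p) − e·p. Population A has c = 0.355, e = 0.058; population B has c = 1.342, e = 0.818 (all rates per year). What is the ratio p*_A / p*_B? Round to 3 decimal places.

A: p*_A = 1 − 0.058/0.355 = 0.8366.
B: p*_B = 1 − 0.818/1.342 = 0.3905.
p*_A / p*_B = 0.8366/0.3905 = 2.1426.

2.143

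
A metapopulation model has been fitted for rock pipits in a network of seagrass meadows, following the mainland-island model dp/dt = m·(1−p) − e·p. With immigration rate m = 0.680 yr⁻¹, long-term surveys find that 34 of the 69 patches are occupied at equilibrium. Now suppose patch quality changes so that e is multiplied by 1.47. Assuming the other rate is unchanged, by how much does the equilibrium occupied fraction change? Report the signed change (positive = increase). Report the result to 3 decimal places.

-0.095

Observed p* = 34/69 = 0.49275.
Balance m(1−p*) = e·p* gives e = m(1−p*)/p* = 0.680×0.50725/0.49275 = 0.70001.
New p* = m/(m+e) = 0.68000/(0.68000+1.02901) = 0.39789.
Δp* = 0.39789 − 0.49275 = -0.09486.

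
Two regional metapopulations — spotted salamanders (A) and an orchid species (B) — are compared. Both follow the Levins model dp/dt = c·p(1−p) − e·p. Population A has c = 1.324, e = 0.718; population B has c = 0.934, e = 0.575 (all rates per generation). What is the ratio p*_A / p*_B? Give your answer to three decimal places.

A: p*_A = 1 − 0.718/1.324 = 0.4577.
B: p*_B = 1 − 0.575/0.934 = 0.3844.
p*_A / p*_B = 0.4577/0.3844 = 1.1908.

1.191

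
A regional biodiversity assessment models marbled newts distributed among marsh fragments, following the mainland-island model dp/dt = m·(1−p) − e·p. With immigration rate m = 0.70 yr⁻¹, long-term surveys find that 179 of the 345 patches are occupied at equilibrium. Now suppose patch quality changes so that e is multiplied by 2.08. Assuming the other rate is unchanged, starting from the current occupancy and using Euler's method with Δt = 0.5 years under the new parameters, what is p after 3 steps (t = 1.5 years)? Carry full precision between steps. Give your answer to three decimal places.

0.341

Observed p* = 179/345 = 0.51884.
Balance m(1−p*) = e·p* gives e = m(1−p*)/p* = 0.70×0.48116/0.51884 = 0.64916.
Starting from p₀ = 0.51884; update p ← p + (dp/dt)·Δt with the new parameters.
t = 0.5: p = 0.51884 + (-0.18188) = 0.33696
t = 1: p = 0.33696 + (+0.00457) = 0.34153
t = 1.5: p = 0.34153 + (-0.00011) = 0.34142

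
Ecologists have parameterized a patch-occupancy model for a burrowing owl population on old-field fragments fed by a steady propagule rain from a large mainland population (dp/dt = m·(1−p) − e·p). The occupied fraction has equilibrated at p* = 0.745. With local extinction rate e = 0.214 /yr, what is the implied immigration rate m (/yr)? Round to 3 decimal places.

At equilibrium m(1−p*) = e·p*, so m = e·p*/(1−p*).
m = 0.214 × 0.745 / 0.2550 = 0.1594/0.2550 = 0.6252.

0.625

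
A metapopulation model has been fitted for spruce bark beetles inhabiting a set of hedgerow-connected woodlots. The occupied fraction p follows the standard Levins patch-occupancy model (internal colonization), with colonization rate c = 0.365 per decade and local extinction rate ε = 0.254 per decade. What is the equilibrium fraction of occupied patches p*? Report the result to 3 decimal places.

At equilibrium, colonization balances extinction: c·p*·(1−p*) = ε·p*.
So p* = 1 − ε/c = 1 − 0.254/0.365 = 1 − 0.6959 = 0.3041.

0.304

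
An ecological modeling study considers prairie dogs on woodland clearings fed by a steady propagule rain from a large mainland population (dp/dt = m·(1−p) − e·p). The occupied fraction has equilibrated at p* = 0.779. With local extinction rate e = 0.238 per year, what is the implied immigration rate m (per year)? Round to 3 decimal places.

0.839

At equilibrium m(1−p*) = e·p*, so m = e·p*/(1−p*).
m = 0.238 × 0.779 / 0.2210 = 0.1854/0.2210 = 0.8389.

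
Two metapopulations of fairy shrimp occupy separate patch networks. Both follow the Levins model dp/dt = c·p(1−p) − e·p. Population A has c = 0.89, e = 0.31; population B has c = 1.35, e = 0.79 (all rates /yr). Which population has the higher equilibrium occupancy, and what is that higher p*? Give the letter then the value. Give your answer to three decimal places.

A, 0.652

A: p*_A = 1 − 0.31/0.89 = 0.6517.
B: p*_B = 1 − 0.79/1.35 = 0.4148.
A is higher at 0.6517.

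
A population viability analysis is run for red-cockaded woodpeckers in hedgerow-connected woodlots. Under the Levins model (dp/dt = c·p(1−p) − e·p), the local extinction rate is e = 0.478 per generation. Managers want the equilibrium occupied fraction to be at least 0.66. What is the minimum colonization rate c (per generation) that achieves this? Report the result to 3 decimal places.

p* = 1 − e/c ≥ 0.66 requires e/c ≤ 0.3400, i.e. c ≥ e/0.3400.
c_min = 0.478/0.3400 = 1.4059.

1.406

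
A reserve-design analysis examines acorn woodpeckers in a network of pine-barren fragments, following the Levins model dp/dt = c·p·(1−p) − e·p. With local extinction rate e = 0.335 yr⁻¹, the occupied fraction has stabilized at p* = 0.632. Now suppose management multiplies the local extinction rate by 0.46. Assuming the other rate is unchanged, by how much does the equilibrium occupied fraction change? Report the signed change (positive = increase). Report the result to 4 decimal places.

Balance c(1−p*) = e gives c = e/(1 − 0.63200) = 0.335/0.36800 = 0.91033.
New p* = 1 − e/c = 1 − 0.15410/0.91033 = 0.83072.
Δp* = 0.83072 − 0.63200 = +0.19872.

0.1987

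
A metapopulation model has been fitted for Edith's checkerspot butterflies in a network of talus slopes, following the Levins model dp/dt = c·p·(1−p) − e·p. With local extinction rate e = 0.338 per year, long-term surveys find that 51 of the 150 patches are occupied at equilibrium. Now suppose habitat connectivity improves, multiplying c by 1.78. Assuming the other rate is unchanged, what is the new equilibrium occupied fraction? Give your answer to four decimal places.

0.6292

Observed p* = 51/150 = 0.34000.
Balance c(1−p*) = e gives c = e/(1 − 0.34000) = 0.338/0.66000 = 0.51212.
New p* = 1 − e/c = 1 − 0.33800/0.91157 = 0.62921.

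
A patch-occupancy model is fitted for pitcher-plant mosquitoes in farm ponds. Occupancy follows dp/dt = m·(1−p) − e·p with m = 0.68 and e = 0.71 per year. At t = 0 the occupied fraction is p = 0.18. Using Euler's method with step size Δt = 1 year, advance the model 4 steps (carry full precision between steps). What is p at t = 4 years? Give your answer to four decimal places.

0.4821

Update rule: p ← p + [m·(1−p) − e·p]·Δt with Δt = 1.
p: 0.18000 → 0.60980  (Δp = +0.42980)
p: 0.60980 → 0.44218  (Δp = -0.16762)
p: 0.44218 → 0.50755  (Δp = +0.06537)
p: 0.50755 → 0.48206  (Δp = -0.02550)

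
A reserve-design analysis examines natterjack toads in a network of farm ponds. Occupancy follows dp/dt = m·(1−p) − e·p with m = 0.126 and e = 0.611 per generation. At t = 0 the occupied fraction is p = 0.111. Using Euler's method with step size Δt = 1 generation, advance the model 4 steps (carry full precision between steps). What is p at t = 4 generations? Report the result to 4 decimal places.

0.1707

Update rule: p ← p + [m·(1−p) − e·p]·Δt with Δt = 1.
  1  |  dp/dt·Δt = +0.044193  |  p_1 = 0.155193
  2  |  dp/dt·Δt = +0.011623  |  p_2 = 0.166816
  3  |  dp/dt·Δt = +0.003057  |  p_3 = 0.169873
  4  |  dp/dt·Δt = +0.000804  |  p_4 = 0.170676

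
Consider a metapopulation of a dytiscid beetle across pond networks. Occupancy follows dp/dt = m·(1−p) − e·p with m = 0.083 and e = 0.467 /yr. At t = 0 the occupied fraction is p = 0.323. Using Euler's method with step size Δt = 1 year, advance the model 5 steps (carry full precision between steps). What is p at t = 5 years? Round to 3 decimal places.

Update rule: p ← p + [m·(1−p) − e·p]·Δt with Δt = 1.
step 1: Δp = -0.09465, p = 0.22835
step 2: Δp = -0.04259, p = 0.18576
step 3: Δp = -0.01917, p = 0.16659
step 4: Δp = -0.00862, p = 0.15797
step 5: Δp = -0.00388, p = 0.15408

0.154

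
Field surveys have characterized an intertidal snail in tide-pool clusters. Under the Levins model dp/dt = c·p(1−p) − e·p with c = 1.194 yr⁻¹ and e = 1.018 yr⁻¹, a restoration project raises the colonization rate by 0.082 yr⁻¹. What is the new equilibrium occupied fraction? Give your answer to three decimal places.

Before: p* = 1 − 1.018/1.194 = 0.1474.
After the change, c = 1.276, e = 1.018, so p* = 1 − 1.018/1.276 = 0.2022.

0.202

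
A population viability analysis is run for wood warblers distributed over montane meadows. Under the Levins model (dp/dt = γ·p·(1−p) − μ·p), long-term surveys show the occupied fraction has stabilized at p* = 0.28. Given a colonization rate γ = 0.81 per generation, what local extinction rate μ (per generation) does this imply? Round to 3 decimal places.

0.583

At equilibrium γ(1−p*) = μ.
μ = 0.81 × (1 − 0.28) = 0.81 × 0.7200 = 0.5832.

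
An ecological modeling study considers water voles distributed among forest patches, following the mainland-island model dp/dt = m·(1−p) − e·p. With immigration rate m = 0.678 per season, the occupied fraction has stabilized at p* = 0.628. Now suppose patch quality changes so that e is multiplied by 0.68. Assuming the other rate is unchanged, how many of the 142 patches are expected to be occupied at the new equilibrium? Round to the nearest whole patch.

101

Balance m(1−p*) = e·p* gives e = m(1−p*)/p* = 0.678×0.37200/0.62800 = 0.40162.
New p* = m/(m+e) = 0.67800/(0.67800+0.27310) = 0.71286.
Expected occupied = 142 × 0.71286 = 101.23 ≈ 101.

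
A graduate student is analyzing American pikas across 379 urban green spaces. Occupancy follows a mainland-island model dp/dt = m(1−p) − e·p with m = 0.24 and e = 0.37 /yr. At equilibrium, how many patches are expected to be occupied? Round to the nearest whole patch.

149

p* = m/(m+e) = 0.24/0.6100 = 0.3934.
Expected occupied patches = N × p* = 379 × 0.3934 = 149.11 ≈ 149.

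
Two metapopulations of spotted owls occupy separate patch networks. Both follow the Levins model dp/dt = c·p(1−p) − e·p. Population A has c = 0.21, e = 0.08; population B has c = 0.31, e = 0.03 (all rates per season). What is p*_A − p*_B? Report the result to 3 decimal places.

A: p*_A = 1 − 0.08/0.21 = 0.6190.
B: p*_B = 1 − 0.03/0.31 = 0.9032.
p*_A − p*_B = 0.6190 − 0.9032 = -0.2842.

-0.284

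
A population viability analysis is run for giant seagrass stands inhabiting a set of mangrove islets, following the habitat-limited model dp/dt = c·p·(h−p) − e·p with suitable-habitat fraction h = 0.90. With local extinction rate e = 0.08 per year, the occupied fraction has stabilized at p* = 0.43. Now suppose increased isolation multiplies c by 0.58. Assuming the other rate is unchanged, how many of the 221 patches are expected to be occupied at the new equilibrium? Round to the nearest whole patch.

Balance c(h−p*) = e gives c = e/(0.9 − 0.43000) = 0.08/0.47000 = 0.17021.
New p* = 0.9 − e/c = 0.9 − 0.08000/0.09872 = 0.08963.
Expected occupied = 221 × 0.08963 = 19.81 ≈ 20.

20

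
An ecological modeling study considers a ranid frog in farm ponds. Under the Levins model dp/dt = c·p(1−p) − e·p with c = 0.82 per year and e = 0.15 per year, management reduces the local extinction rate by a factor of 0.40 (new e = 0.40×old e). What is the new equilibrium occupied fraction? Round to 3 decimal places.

Before: p* = 1 − 0.15/0.82 = 0.8171.
After the change, c = 0.82, e = 0.06, so p* = 1 − 0.06/0.82 = 0.9268.

0.927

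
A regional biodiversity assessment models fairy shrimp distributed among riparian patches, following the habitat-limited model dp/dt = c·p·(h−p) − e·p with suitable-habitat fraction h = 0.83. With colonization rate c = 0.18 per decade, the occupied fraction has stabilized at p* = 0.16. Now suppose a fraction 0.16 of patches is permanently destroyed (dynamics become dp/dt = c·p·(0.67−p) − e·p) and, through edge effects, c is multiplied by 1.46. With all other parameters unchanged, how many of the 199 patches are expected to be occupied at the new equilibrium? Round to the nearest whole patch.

42

Balance c(h−p*) = e gives e = 0.18×(0.83 − 0.16000) = 0.12060.
New p* = 0.67 − e/c = 0.67 − 0.12060/0.26280 = 0.21110.
Expected occupied = 199 × 0.21110 = 42.01 ≈ 42.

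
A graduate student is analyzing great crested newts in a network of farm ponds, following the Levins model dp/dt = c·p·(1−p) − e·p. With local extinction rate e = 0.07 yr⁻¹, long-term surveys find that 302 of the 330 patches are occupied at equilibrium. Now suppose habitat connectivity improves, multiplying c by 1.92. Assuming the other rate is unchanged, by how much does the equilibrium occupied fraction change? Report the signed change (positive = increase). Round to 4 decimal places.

0.0407

Observed p* = 302/330 = 0.91515.
Balance c(1−p*) = e gives c = e/(1 − 0.91515) = 0.07/0.08485 = 0.82499.
New p* = 1 − e/c = 1 − 0.07000/1.58398 = 0.95581.
Δp* = 0.95581 − 0.91515 = +0.04066.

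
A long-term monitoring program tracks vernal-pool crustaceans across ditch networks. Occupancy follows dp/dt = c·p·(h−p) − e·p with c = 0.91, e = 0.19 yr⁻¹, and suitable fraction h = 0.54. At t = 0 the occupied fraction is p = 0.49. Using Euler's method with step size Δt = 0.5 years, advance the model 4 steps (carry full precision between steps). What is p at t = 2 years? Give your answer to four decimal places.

Update rule: p ← p + [c·p·(h−p) − e·p]·Δt with Δt = 0.5.
step 1: Δp = -0.03540, p = 0.45460
step 2: Δp = -0.02552, p = 0.42908
step 3: Δp = -0.01911, p = 0.40997
step 4: Δp = -0.01469, p = 0.39528

0.3953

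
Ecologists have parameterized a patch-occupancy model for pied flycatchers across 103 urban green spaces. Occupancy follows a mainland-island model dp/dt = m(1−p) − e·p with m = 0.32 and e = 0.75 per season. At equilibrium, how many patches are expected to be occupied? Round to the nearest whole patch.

p* = m/(m+e) = 0.32/1.0700 = 0.2991.
Expected occupied patches = N × p* = 103 × 0.2991 = 30.80 ≈ 31.

31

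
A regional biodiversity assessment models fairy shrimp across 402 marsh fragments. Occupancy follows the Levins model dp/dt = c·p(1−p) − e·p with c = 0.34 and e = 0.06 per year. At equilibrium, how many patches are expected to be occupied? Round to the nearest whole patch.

331

p* = 1 − e/c = 1 − 0.06/0.34 = 0.8235.
Expected occupied patches = N × p* = 402 × 0.8235 = 331.06 ≈ 331.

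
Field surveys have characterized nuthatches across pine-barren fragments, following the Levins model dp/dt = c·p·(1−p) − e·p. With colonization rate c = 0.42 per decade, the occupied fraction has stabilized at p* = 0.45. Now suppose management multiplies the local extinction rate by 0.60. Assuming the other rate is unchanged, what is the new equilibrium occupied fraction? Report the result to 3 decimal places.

Balance c(1−p*) = e gives e = 0.42×(1 − 0.45000) = 0.23100.
New p* = 1 − e/c = 1 − 0.13860/0.42000 = 0.67000.

0.670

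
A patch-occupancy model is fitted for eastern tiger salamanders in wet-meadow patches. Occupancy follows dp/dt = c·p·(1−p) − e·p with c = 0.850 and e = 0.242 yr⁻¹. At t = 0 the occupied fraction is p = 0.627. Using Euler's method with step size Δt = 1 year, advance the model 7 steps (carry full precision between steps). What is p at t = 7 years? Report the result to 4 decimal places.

0.7151

Update rule: p ← p + [c·p·(1−p) − e·p]·Δt with Δt = 1.
t = 1: p = 0.62700 + (+0.04706) = 0.67406
t = 2: p = 0.67406 + (+0.02363) = 0.69768
t = 3: p = 0.69768 + (+0.01044) = 0.70813
t = 4: p = 0.70813 + (+0.00431) = 0.71244
t = 5: p = 0.71244 + (+0.00173) = 0.71417
t = 6: p = 0.71417 + (+0.00068) = 0.71485
t = 7: p = 0.71485 + (+0.00027) = 0.71512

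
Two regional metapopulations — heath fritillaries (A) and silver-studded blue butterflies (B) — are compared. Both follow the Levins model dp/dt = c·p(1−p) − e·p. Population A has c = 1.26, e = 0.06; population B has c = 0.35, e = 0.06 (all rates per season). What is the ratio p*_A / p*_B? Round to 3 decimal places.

1.149

A: p*_A = 1 − 0.06/1.26 = 0.9524.
B: p*_B = 1 − 0.06/0.35 = 0.8286.
p*_A / p*_B = 0.9524/0.8286 = 1.1494.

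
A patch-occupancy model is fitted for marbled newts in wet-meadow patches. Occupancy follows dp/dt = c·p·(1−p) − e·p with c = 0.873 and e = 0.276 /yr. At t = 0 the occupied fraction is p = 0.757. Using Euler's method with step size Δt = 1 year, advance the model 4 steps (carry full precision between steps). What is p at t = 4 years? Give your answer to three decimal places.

Update rule: p ← p + [c·p·(1−p) − e·p]·Δt with Δt = 1.
p: 0.75700 → 0.70866  (Δp = -0.04834)
p: 0.70866 → 0.69331  (Δp = -0.01535)
p: 0.69331 → 0.68758  (Δp = -0.00573)
p: 0.68758 → 0.68534  (Δp = -0.00224)

0.685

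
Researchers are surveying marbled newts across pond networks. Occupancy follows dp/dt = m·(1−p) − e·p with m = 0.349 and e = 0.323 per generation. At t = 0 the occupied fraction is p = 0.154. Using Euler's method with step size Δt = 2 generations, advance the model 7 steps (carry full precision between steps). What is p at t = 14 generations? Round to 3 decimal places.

Update rule: p ← p + [m·(1−p) − e·p]·Δt with Δt = 2.
  1  |  dp/dt·Δt = +0.491024  |  p_1 = 0.645024
  2  |  dp/dt·Δt = -0.168912  |  p_2 = 0.476112
  3  |  dp/dt·Δt = +0.058106  |  p_3 = 0.534218
  4  |  dp/dt·Δt = -0.019988  |  p_4 = 0.514229
  5  |  dp/dt·Δt = +0.006876  |  p_5 = 0.521105
  6  |  dp/dt·Δt = -0.002365  |  p_6 = 0.518740
  7  |  dp/dt·Δt = +0.000814  |  p_7 = 0.519554

0.520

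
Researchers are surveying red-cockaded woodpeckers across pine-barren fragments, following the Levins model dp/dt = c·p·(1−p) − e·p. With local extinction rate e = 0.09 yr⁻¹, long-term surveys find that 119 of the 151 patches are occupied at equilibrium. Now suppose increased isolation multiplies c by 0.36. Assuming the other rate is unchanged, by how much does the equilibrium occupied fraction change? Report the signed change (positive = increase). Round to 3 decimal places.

-0.377

Observed p* = 119/151 = 0.78808.
Balance c(1−p*) = e gives c = e/(1 − 0.78808) = 0.09/0.21192 = 0.42469.
New p* = 1 − e/c = 1 − 0.09000/0.15289 = 0.41134.
Δp* = 0.41134 − 0.78808 = -0.37674.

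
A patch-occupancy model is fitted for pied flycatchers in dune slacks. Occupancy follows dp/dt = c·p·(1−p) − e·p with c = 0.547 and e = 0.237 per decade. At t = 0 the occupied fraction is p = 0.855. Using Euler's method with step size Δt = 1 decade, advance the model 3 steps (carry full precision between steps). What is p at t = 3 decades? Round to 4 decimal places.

Update rule: p ← p + [c·p·(1−p) − e·p]·Δt with Δt = 1.
step 1: Δp = -0.13482, p = 0.72018
step 2: Δp = -0.06045, p = 0.65973
step 3: Δp = -0.03356, p = 0.62617

0.6262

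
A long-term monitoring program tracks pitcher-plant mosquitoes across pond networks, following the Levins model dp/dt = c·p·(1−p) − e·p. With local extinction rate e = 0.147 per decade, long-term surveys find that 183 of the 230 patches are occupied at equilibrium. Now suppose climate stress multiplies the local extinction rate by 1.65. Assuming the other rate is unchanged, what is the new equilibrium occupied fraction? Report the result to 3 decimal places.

Observed p* = 183/230 = 0.79565.
Balance c(1−p*) = e gives c = e/(1 − 0.79565) = 0.147/0.20435 = 0.71935.
New p* = 1 − e/c = 1 − 0.24255/0.71935 = 0.66282.

0.663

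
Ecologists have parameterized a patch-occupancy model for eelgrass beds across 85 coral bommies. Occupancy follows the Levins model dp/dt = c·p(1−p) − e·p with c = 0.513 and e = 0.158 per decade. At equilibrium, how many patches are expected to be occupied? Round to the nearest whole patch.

p* = 1 − e/c = 1 − 0.158/0.513 = 0.6920.
Expected occupied patches = N × p* = 85 × 0.6920 = 58.82 ≈ 59.

59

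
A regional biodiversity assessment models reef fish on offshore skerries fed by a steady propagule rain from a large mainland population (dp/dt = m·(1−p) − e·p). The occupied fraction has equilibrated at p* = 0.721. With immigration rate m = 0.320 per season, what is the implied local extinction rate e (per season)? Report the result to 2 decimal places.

At equilibrium m(1−p*) = e·p*, so e = m(1−p*)/p*.
e = 0.320 × 0.2790 / 0.721 = 0.1238.

0.12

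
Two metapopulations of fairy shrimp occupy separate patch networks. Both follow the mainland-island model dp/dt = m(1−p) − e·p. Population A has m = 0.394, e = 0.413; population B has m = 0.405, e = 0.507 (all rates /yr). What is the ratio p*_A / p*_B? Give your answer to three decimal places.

1.099

A: p*_A = m/(m+e) = 0.394/0.8070 = 0.4882.
B: p*_B = 0.405/0.9120 = 0.4441.
p*_A / p*_B = 0.4882/0.4441 = 1.0994.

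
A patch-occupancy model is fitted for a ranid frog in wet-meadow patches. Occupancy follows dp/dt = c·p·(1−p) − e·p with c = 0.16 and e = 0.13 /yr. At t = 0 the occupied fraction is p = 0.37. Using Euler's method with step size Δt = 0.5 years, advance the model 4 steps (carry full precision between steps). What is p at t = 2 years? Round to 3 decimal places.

0.350

Update rule: p ← p + [c·p·(1−p) − e·p]·Δt with Δt = 0.5.
step 1: Δp = -0.00540, p = 0.36460
step 2: Δp = -0.00517, p = 0.35943
step 3: Δp = -0.00494, p = 0.35449
step 4: Δp = -0.00474, p = 0.34975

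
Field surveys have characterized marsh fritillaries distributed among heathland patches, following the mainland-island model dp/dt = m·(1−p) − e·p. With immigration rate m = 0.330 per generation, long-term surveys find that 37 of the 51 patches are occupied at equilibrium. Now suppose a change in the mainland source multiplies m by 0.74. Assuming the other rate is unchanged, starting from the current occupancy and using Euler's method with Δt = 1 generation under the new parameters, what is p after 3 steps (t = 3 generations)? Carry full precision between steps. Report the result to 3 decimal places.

Observed p* = 37/51 = 0.72549.
Balance m(1−p*) = e·p* gives e = m(1−p*)/p* = 0.330×0.27451/0.72549 = 0.12486.
Starting from p₀ = 0.72549; update p ← p + (dp/dt)·Δt with the new parameters.
t = 1: p = 0.72549 + (-0.02355) = 0.70194
t = 2: p = 0.70194 + (-0.01486) = 0.68708
t = 3: p = 0.68708 + (-0.00938) = 0.67770

0.678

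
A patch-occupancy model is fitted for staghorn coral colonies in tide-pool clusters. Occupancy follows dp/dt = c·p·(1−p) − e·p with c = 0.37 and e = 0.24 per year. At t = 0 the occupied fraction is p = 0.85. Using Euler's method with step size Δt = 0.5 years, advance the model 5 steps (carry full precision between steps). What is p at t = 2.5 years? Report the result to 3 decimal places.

Update rule: p ← p + [c·p·(1−p) − e·p]·Δt with Δt = 0.5.
  1  |  dp/dt·Δt = -0.078412  |  p_1 = 0.771587
  2  |  dp/dt·Δt = -0.059986  |  p_2 = 0.711601
  3  |  dp/dt·Δt = -0.047426  |  p_3 = 0.664176
  4  |  dp/dt·Δt = -0.038438  |  p_4 = 0.625738
  5  |  dp/dt·Δt = -0.031763  |  p_5 = 0.593975

0.594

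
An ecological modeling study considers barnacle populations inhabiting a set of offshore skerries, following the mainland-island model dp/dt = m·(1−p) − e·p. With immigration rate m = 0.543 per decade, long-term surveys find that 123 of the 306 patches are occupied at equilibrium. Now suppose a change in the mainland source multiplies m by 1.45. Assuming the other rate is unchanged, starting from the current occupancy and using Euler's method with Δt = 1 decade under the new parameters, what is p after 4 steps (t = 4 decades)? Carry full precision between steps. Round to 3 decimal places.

Observed p* = 123/306 = 0.40196.
Balance m(1−p*) = e·p* gives e = m(1−p*)/p* = 0.543×0.59804/0.40196 = 0.80788.
Starting from p₀ = 0.40196; update p ← p + (dp/dt)·Δt with the new parameters.
step 1: Δp = +0.14613, p = 0.54809
step 2: Δp = -0.08698, p = 0.46111
step 3: Δp = +0.05177, p = 0.51288
step 4: Δp = -0.03082, p = 0.48207

0.482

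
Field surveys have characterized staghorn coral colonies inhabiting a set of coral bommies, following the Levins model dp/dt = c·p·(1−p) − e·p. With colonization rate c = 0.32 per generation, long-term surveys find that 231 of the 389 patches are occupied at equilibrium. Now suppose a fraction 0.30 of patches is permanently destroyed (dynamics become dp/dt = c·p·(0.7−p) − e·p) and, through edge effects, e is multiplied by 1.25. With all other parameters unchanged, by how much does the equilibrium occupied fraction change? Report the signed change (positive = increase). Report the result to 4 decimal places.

-0.4015

Observed p* = 231/389 = 0.59383.
Balance c(1−p*) = e gives e = 0.32×(1 − 0.59383) = 0.12997.
New p* = 0.7 − e/c = 0.7 − 0.16246/0.32000 = 0.19231.
Δp* = 0.19231 − 0.59383 = -0.40152.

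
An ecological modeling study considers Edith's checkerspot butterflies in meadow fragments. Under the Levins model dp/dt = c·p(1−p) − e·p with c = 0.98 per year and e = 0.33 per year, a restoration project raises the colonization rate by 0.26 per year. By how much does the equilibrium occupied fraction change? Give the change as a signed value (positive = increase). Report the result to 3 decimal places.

Before: p* = 1 − 0.33/0.98 = 0.6633.
After the change, c = 1.24, e = 0.33, so p* = 1 − 0.33/1.24 = 0.7339.
Δp* = 0.7339 − 0.6633 = +0.0706.

0.071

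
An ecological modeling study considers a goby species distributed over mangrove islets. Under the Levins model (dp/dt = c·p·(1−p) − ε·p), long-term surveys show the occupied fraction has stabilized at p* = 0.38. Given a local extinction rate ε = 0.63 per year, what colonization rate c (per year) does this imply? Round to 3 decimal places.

1.016

At equilibrium c(1−p*) = ε, so c = ε/(1−p*).
c = 0.63/(1 − 0.38) = 0.63/0.6200 = 1.0161.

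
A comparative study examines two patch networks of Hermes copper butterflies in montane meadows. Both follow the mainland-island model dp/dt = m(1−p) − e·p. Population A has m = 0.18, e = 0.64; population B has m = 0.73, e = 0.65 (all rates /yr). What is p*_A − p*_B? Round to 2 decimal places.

-0.31

A: p*_A = m/(m+e) = 0.18/0.8200 = 0.2195.
B: p*_B = 0.73/1.3800 = 0.5290.
p*_A − p*_B = 0.2195 − 0.5290 = -0.3095.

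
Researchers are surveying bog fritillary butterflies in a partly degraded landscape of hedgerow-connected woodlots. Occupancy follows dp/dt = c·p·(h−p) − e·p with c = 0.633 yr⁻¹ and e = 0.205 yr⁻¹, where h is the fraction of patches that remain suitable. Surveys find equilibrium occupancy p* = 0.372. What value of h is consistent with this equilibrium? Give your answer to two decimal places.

0.70

At equilibrium c(h−p*) = e, so h = p* + e/c.
h = 0.372 + 0.205/0.633 = 0.372 + 0.3239 = 0.6959.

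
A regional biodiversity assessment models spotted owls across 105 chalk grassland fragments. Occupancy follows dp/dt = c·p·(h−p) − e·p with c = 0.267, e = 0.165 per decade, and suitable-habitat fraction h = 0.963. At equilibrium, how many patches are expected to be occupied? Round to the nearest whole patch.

36

p* = h − e/c = 0.963 − 0.6180 = 0.3450.
Expected occupied patches = N × p* = 105 × 0.3450 = 36.23 ≈ 36.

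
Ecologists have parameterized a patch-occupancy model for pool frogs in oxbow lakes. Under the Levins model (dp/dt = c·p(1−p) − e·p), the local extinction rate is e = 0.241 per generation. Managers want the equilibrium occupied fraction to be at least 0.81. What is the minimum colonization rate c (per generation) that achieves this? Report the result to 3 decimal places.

1.268

p* = 1 − e/c ≥ 0.81 requires e/c ≤ 0.1900, i.e. c ≥ e/0.1900.
c_min = 0.241/0.1900 = 1.2684.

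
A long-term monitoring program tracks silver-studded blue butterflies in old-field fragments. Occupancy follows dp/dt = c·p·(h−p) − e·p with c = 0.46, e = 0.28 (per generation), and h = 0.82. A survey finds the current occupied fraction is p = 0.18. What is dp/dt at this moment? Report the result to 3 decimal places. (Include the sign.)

Colonization term: c·p·(h−p) = 0.46×0.18×0.6400 = 0.05299.
Extinction term: e·p = 0.05040.
dp/dt = 0.05299 − 0.05040 = 0.00259.

0.003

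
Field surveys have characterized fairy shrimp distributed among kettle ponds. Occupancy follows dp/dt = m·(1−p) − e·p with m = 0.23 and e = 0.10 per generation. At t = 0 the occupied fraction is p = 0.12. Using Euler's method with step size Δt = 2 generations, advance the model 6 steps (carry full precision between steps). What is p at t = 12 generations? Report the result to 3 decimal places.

0.696

Update rule: p ← p + [m·(1−p) − e·p]·Δt with Δt = 2.
p: 0.12000 → 0.50080  (Δp = +0.38080)
p: 0.50080 → 0.63027  (Δp = +0.12947)
p: 0.63027 → 0.67429  (Δp = +0.04402)
p: 0.67429 → 0.68926  (Δp = +0.01497)
p: 0.68926 → 0.69435  (Δp = +0.00509)
p: 0.69435 → 0.69608  (Δp = +0.00173)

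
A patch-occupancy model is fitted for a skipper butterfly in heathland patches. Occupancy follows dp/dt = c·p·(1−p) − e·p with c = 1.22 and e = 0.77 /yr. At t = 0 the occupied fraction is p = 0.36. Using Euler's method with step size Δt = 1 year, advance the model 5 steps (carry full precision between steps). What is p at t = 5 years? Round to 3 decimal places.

Update rule: p ← p + [c·p·(1−p) − e·p]·Δt with Δt = 1.
  1  |  dp/dt·Δt = +0.003888  |  p_1 = 0.363888
  2  |  dp/dt·Δt = +0.002204  |  p_2 = 0.366092
  3  |  dp/dt·Δt = +0.001233  |  p_3 = 0.367325
  4  |  dp/dt·Δt = +0.000685  |  p_4 = 0.368009
  5  |  dp/dt·Δt = +0.000378  |  p_5 = 0.368388

0.368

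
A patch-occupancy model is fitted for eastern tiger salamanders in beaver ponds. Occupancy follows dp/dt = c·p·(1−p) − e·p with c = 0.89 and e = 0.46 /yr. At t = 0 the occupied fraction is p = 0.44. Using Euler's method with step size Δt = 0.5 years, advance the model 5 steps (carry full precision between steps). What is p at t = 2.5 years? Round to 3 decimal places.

0.469

Update rule: p ← p + [c·p·(1−p) − e·p]·Δt with Δt = 0.5.
t = 0.5: p = 0.44000 + (+0.00845) = 0.44845
t = 1: p = 0.44845 + (+0.00692) = 0.45537
t = 1.5: p = 0.45537 + (+0.00563) = 0.46100
t = 2: p = 0.46100 + (+0.00454) = 0.46554
t = 2.5: p = 0.46554 + (+0.00365) = 0.46919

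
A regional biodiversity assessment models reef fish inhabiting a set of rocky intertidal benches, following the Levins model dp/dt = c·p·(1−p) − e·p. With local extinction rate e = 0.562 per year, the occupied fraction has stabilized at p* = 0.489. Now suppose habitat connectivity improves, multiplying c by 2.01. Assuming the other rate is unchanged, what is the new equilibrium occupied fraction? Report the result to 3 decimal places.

0.746

Balance c(1−p*) = e gives c = e/(1 − 0.48900) = 0.562/0.51100 = 1.09980.
New p* = 1 − e/c = 1 − 0.56200/2.21060 = 0.74577.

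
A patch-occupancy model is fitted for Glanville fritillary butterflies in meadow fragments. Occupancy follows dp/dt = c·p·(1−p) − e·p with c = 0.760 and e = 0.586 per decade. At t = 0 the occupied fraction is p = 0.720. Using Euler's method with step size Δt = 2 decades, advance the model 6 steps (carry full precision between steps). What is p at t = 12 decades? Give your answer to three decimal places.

Update rule: p ← p + [c·p·(1−p) − e·p]·Δt with Δt = 2.
p: 0.72000 → 0.18259  (Δp = -0.53741)
p: 0.18259 → 0.19546  (Δp = +0.01287)
p: 0.19546 → 0.20541  (Δp = +0.00995)
p: 0.20541 → 0.21276  (Δp = +0.00735)
p: 0.21276 → 0.21799  (Δp = +0.00524)
p: 0.21799 → 0.22162  (Δp = +0.00363)

0.222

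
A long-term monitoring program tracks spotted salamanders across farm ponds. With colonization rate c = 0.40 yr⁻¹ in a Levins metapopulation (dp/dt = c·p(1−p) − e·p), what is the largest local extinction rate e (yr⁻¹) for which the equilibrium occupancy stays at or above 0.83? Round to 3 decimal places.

1 − e/c ≥ 0.83 ⇒ e ≤ c(1 − 0.83) = 0.40 × 0.1700.
e_max = 0.0680.

0.068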